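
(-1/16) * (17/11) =-17/176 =-0.10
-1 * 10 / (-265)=2 / 53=0.04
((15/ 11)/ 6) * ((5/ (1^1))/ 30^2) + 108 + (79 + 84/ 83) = 12359243/ 65736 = 188.01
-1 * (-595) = 595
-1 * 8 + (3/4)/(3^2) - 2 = -119/12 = -9.92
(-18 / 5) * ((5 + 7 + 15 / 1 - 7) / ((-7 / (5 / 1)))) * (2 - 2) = 0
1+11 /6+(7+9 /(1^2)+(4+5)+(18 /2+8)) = 44.83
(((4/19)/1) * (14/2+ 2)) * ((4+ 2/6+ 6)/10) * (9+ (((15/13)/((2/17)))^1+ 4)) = 55149/1235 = 44.66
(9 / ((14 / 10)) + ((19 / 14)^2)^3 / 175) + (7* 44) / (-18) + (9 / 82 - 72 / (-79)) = -369735771043769 / 38411363188800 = -9.63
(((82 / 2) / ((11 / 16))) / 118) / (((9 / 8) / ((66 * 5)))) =26240 / 177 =148.25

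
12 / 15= 4 / 5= 0.80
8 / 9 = 0.89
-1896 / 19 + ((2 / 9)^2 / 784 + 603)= 151790455 / 301644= 503.21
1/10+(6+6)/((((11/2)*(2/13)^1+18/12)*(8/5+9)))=18833/32330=0.58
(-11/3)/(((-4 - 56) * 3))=11/540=0.02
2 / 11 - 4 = -42 / 11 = -3.82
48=48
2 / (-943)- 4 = -3774 / 943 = -4.00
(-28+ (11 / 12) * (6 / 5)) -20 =-469 / 10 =-46.90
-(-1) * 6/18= 0.33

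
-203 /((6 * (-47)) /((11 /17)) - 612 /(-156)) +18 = 162961 /8823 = 18.47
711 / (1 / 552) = 392472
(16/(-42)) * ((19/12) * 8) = -304/63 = -4.83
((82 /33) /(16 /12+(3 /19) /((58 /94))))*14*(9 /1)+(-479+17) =-7657482 /28897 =-264.99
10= 10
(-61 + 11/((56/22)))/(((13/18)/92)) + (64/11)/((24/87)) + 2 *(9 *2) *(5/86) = -309771608/43043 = -7196.79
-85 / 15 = -17 / 3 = -5.67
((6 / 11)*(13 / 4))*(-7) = -273 / 22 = -12.41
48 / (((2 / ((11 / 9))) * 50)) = 44 / 75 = 0.59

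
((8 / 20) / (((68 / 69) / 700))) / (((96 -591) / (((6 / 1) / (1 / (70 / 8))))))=-30.13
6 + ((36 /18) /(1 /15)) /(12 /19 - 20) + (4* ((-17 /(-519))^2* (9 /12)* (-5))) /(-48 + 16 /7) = 588330953 /132166464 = 4.45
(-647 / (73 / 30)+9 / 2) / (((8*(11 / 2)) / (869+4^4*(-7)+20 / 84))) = 123253769 / 22484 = 5481.84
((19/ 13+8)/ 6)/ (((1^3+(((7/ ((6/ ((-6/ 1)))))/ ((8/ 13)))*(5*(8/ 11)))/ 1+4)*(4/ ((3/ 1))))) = -1353/ 41600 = -0.03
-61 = -61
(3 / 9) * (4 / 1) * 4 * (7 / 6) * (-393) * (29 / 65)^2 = -6169576 / 12675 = -486.75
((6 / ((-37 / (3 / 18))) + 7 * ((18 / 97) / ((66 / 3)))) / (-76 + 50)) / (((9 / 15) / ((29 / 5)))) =-18328 / 1539681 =-0.01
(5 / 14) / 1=5 / 14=0.36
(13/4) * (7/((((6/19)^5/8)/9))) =225325009/432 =521585.67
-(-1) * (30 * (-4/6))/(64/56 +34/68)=-280/23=-12.17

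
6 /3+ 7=9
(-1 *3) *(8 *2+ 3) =-57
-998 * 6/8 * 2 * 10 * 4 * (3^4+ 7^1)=-5269440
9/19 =0.47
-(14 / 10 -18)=83 / 5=16.60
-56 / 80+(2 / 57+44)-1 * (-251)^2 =-62957.66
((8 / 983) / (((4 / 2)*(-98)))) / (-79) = 2 / 3805193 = 0.00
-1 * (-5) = 5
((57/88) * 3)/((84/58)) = 1653/1232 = 1.34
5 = 5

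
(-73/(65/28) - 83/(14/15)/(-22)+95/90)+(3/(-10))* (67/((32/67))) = -197283451/2882880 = -68.43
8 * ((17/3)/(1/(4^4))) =34816/3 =11605.33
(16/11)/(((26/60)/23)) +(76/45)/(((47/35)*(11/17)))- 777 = -42212461/60489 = -697.85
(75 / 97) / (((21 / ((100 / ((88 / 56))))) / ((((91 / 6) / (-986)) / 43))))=-56875 / 67857999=-0.00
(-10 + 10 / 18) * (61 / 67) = -5185 / 603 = -8.60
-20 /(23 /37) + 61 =28.83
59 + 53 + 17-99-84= -54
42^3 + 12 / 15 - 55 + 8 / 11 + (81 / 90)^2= 81438871 / 1100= 74035.34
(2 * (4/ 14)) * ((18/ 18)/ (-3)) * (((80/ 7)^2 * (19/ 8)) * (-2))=121600/ 1029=118.17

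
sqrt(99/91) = 3*sqrt(1001)/91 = 1.04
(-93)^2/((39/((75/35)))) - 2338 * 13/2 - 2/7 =-1339708/91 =-14722.07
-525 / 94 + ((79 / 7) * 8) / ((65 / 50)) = 546305 / 8554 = 63.87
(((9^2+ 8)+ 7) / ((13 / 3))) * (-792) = -17545.85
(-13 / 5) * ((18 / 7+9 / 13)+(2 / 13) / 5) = -1499 / 175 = -8.57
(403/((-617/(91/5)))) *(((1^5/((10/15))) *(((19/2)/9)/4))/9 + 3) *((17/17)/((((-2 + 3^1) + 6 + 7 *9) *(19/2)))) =-0.05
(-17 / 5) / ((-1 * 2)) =17 / 10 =1.70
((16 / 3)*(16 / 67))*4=1024 / 201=5.09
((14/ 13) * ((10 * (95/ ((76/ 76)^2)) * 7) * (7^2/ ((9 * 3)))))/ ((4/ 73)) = 83254675/ 351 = 237192.81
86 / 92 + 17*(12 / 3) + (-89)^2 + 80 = 371217 / 46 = 8069.93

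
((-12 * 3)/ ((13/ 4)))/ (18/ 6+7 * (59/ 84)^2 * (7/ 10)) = -207360/ 101413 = -2.04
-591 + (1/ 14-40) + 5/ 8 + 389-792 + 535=-498.30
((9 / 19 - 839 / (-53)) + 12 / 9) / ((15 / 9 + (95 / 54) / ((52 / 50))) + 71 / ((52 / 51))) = 12467988 / 51599687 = 0.24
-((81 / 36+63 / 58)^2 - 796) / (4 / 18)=95050863 / 26912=3531.91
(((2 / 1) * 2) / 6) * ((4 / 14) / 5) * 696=928 / 35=26.51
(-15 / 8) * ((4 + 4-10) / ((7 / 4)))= 15 / 7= 2.14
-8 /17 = -0.47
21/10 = 2.10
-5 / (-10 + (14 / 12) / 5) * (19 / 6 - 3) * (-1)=-25 / 293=-0.09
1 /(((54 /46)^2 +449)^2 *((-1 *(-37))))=279841 /2100233312500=0.00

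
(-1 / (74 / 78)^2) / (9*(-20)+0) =169 / 27380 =0.01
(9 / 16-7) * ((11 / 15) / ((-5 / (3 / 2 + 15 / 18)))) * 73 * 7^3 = 198584309 / 3600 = 55162.31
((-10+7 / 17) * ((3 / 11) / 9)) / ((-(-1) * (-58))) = 163 / 32538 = 0.01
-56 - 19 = -75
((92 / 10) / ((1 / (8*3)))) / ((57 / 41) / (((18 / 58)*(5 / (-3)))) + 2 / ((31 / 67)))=467728 / 3463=135.06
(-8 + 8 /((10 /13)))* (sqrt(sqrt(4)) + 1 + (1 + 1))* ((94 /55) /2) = 9.05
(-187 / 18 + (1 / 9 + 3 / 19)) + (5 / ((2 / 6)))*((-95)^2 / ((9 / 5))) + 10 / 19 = 25717969 / 342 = 75198.74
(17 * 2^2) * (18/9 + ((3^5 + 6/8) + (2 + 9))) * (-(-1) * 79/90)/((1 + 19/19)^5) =1379261/2880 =478.91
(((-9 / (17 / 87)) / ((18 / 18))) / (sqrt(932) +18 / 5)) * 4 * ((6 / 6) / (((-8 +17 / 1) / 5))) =19575 / 48824- 10875 * sqrt(233) / 48824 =-3.00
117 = 117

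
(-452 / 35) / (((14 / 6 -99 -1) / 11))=14916 / 10255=1.45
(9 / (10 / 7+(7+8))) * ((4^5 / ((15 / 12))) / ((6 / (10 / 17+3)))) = 2623488 / 9775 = 268.39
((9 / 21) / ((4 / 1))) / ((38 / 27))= 81 / 1064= 0.08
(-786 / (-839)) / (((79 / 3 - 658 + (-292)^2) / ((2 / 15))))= 1572 / 1065097915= 0.00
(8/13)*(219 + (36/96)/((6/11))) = 3515/26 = 135.19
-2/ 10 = -1/ 5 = -0.20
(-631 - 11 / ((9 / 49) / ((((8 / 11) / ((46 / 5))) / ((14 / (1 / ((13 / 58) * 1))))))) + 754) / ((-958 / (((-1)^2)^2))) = -326933 / 2577978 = -0.13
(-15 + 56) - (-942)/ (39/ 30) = 9953/ 13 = 765.62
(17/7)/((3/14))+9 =61/3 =20.33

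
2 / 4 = 1 / 2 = 0.50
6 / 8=3 / 4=0.75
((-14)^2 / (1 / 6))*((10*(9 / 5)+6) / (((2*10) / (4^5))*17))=7225344 / 85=85004.05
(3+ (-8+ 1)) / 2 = -2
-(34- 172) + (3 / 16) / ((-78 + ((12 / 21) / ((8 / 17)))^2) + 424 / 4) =3189051 / 23108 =138.01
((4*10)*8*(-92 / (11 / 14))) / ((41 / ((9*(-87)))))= 715568.25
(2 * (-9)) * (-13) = 234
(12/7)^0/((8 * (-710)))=-1/5680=-0.00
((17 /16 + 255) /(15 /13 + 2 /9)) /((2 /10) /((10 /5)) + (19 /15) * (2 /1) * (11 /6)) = 21570705 /549976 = 39.22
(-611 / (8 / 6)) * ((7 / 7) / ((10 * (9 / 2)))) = -611 / 60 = -10.18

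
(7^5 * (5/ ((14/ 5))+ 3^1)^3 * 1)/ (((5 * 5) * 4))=14737387/ 800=18421.73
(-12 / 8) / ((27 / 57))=-19 / 6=-3.17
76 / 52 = 19 / 13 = 1.46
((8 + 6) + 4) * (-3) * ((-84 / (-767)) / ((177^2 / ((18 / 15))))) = -3024 / 13349635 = -0.00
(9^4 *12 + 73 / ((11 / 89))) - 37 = 872142 / 11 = 79285.64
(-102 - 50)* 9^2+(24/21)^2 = -603224/49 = -12310.69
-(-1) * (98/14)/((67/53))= 371/67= 5.54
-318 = -318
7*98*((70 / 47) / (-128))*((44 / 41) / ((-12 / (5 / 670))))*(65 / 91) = 94325 / 24788928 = 0.00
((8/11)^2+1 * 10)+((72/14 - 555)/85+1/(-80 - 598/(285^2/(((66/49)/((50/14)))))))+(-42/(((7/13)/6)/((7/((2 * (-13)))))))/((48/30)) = 1129799128327453/13645325958110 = 82.80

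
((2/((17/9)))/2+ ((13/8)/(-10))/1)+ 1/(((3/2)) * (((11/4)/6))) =27249/14960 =1.82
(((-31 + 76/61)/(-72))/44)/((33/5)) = 25/17568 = 0.00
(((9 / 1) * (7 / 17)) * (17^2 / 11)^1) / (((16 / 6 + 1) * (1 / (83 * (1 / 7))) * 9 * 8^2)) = 4233 / 7744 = 0.55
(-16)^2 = 256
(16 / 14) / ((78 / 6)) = 8 / 91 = 0.09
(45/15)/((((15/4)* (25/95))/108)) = 8208/25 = 328.32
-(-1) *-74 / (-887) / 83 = 74 / 73621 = 0.00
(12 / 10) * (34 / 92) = 51 / 115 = 0.44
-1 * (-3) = 3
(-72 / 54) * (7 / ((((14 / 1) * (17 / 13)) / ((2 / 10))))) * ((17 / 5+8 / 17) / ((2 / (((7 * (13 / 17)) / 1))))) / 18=-389207 / 6632550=-0.06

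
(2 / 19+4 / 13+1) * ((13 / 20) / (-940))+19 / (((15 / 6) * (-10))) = -271821 / 357200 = -0.76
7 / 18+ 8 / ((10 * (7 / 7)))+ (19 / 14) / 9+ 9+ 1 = 3572 / 315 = 11.34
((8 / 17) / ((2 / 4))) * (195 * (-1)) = -3120 / 17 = -183.53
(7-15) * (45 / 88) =-45 / 11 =-4.09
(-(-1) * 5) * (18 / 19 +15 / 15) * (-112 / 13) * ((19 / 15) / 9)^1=-4144 / 351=-11.81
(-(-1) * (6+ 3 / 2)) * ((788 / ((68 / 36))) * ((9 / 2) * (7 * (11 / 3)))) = 361379.12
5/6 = 0.83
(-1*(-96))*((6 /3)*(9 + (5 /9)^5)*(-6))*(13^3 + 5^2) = -152039123456 /6561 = -23173163.15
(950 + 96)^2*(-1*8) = -8752928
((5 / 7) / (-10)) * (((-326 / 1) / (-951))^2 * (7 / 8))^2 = -0.00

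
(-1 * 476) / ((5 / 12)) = -5712 / 5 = -1142.40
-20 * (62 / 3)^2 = -76880 / 9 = -8542.22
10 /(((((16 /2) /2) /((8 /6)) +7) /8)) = 8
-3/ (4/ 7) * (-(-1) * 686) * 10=-36015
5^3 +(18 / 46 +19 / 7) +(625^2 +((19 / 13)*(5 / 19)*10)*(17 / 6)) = 2453607175 / 6279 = 390764.00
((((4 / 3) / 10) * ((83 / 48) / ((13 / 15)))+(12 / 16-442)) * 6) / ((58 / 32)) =-550348 / 377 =-1459.81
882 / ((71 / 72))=63504 / 71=894.42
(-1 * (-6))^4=1296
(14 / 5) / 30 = 7 / 75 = 0.09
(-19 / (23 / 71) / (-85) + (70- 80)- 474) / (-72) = 314957 / 46920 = 6.71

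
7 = 7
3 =3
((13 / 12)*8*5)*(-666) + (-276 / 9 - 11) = -86705 / 3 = -28901.67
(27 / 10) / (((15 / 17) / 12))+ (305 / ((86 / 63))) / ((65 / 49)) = 5733999 / 27950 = 205.15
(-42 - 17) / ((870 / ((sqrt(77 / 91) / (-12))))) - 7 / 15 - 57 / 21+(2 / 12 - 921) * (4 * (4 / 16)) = -64681 / 70+59 * sqrt(143) / 135720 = -924.01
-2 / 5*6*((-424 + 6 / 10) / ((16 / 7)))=44457 / 100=444.57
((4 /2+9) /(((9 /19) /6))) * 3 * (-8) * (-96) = 321024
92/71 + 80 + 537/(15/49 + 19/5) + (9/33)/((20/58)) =418116558/1964215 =212.87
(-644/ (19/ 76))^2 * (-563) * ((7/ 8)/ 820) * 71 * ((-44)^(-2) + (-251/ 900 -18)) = 57748662098496929/ 11162250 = 5173568241.04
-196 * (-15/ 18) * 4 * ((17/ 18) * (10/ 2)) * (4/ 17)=19600/ 27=725.93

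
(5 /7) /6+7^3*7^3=4941263 /42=117649.12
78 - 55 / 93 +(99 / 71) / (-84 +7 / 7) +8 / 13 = 555772892 / 7124637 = 78.01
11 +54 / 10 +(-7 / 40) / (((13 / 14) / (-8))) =1164 / 65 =17.91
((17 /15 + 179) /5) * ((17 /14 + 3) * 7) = 79709 /75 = 1062.79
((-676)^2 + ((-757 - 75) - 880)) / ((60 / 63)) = 2390136 / 5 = 478027.20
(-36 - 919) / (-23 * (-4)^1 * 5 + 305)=-1.25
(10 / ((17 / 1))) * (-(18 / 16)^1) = -45 / 68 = -0.66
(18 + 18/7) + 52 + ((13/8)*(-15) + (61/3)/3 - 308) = -127525/504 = -253.03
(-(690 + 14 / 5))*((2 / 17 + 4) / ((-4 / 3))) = 36372 / 17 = 2139.53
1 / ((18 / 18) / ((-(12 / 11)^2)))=-144 / 121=-1.19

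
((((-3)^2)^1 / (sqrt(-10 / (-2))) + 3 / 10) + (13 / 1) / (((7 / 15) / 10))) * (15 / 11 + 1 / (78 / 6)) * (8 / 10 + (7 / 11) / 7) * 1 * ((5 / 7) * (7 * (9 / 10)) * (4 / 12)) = 136269 * sqrt(5) / 39325 + 42223923 / 78650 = 544.61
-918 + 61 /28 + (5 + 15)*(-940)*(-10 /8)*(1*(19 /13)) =33430.33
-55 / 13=-4.23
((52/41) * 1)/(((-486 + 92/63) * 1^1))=-1638/625783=-0.00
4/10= 0.40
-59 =-59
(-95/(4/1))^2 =9025/16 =564.06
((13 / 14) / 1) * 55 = 715 / 14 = 51.07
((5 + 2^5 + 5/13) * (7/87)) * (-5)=-5670/377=-15.04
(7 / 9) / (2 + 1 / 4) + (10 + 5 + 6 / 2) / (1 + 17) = 109 / 81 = 1.35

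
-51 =-51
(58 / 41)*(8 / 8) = 58 / 41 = 1.41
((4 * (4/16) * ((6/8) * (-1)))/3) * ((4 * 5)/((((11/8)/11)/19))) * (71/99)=-53960/99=-545.05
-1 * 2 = -2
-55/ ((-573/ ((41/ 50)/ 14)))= 451/ 80220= 0.01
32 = 32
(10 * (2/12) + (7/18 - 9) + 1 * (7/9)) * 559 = -20683/6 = -3447.17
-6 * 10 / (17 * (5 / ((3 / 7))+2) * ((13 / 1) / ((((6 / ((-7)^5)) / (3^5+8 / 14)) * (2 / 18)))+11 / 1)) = 360 / 111279167681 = 0.00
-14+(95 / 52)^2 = -28831 / 2704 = -10.66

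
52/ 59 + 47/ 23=3969/ 1357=2.92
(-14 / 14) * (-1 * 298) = 298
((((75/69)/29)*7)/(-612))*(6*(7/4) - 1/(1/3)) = -875/272136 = -0.00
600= 600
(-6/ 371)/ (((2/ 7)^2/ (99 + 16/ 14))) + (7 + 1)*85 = 69977/ 106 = 660.16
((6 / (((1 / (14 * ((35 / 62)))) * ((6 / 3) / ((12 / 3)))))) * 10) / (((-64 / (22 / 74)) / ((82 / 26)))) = -1657425 / 119288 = -13.89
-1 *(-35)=35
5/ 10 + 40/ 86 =83/ 86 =0.97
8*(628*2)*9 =90432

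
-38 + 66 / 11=-32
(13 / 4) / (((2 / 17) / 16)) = 442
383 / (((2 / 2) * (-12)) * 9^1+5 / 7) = -2681 / 751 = -3.57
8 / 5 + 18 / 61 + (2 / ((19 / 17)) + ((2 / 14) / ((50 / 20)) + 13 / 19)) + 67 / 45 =5.91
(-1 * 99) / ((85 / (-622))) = 61578 / 85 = 724.45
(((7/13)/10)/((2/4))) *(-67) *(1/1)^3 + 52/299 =-10527/1495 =-7.04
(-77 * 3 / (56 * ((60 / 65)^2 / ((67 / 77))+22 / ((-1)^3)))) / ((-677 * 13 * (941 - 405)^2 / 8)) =-39 / 62814594688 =-0.00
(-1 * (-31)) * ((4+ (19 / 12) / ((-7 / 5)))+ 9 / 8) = 20801 / 168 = 123.82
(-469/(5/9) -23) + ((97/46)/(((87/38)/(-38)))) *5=-10427186/10005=-1042.20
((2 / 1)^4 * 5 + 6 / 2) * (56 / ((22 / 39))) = 90636 / 11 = 8239.64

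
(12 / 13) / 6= 2 / 13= 0.15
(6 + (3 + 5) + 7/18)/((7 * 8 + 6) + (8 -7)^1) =37/162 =0.23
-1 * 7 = -7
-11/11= -1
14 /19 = 0.74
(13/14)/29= 13/406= 0.03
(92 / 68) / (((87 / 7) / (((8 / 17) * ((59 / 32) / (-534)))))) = -9499 / 53705448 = -0.00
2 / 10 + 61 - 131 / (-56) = 17791 / 280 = 63.54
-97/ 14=-6.93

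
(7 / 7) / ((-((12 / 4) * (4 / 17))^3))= -4913 / 1728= -2.84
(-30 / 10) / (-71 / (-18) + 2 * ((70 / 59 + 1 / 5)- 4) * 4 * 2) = 0.08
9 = 9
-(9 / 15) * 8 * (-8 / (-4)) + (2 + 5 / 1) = -2.60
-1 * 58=-58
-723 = -723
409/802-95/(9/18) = -151971/802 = -189.49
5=5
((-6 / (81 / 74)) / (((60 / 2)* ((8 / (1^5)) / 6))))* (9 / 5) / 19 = -37 / 2850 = -0.01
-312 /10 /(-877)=156 /4385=0.04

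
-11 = -11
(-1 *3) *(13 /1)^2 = -507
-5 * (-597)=2985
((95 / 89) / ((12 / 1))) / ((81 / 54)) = 95 / 1602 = 0.06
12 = 12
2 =2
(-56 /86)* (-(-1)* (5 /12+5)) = -455 /129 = -3.53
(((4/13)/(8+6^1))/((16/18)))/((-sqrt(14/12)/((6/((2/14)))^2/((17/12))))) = -972*sqrt(42)/221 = -28.50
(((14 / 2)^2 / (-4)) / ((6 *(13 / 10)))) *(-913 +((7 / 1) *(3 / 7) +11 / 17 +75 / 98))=194065 / 136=1426.95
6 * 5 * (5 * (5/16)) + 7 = 431/8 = 53.88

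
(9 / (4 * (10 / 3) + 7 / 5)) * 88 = 11880 / 221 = 53.76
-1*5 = -5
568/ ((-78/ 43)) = -12212/ 39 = -313.13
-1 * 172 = -172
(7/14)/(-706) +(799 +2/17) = 19182003/24004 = 799.12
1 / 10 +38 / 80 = 23 / 40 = 0.58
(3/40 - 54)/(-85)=2157/3400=0.63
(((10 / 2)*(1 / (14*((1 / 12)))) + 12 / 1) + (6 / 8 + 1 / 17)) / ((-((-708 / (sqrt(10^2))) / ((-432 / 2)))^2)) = -65909700 / 414239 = -159.11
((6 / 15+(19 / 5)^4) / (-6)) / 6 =-130571 / 22500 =-5.80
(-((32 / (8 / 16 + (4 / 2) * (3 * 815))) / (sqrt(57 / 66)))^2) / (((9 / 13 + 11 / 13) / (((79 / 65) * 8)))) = -14237696 / 45442281475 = -0.00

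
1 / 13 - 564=-7331 / 13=-563.92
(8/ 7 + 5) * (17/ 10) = 731/ 70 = 10.44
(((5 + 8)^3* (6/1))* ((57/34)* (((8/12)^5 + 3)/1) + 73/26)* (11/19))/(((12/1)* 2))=67037399/26163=2562.30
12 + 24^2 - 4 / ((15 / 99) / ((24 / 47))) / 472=8152224 / 13865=587.97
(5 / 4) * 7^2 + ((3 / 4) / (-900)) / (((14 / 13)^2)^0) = 73499 / 1200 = 61.25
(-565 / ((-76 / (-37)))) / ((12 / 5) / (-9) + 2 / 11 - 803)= 3449325 / 10070684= 0.34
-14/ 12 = -7/ 6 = -1.17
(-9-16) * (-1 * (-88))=-2200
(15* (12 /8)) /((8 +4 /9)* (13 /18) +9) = 1.49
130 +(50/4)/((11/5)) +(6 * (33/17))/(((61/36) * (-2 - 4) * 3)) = 3086733/22814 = 135.30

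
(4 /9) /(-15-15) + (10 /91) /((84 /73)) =13877 /171990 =0.08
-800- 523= -1323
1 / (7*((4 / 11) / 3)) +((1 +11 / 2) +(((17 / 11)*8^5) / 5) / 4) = 3911217 / 1540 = 2539.75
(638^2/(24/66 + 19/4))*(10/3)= 35819872/135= 265332.39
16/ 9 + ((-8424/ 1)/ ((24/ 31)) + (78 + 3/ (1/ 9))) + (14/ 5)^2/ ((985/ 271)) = -2387358956/ 221625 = -10772.07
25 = 25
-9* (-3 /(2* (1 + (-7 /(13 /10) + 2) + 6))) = 351 /94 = 3.73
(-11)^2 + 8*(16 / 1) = 249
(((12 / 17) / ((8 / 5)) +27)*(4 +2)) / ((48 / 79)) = 73707 / 272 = 270.98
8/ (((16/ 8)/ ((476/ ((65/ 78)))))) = 11424/ 5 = 2284.80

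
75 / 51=25 / 17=1.47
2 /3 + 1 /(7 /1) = 17 /21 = 0.81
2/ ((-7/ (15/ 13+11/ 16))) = -383/ 728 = -0.53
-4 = -4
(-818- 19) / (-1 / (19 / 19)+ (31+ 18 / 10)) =-1395 / 53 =-26.32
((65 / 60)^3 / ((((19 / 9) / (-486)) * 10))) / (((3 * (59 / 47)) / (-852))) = 593842509 / 89680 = 6621.79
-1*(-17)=17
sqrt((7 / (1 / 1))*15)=sqrt(105)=10.25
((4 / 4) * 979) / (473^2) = 0.00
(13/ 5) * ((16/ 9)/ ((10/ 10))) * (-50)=-2080/ 9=-231.11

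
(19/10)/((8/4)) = 19/20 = 0.95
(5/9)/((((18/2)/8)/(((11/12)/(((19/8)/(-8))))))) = -7040/4617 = -1.52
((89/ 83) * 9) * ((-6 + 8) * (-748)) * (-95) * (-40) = -54861744.58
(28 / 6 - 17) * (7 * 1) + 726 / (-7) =-3991 / 21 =-190.05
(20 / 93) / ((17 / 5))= 100 / 1581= 0.06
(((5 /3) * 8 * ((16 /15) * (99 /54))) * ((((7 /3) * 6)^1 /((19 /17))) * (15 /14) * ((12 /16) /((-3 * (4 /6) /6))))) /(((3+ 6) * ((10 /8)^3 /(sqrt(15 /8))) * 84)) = -11968 * sqrt(30) /89775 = -0.73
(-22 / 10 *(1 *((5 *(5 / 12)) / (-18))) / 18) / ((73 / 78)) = 715 / 47304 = 0.02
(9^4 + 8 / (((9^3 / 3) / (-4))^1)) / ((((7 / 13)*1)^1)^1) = 20725783 / 1701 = 12184.47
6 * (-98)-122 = -710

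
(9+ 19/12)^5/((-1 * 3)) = -33038369407/746496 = -44257.93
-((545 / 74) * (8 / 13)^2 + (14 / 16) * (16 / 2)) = -61211 / 6253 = -9.79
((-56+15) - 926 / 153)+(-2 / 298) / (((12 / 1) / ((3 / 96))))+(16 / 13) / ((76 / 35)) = -33504424373 / 720749952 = -46.49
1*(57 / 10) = 57 / 10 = 5.70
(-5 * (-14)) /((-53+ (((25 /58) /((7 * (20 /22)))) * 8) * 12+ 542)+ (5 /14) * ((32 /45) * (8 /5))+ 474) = 91350 /1265731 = 0.07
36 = 36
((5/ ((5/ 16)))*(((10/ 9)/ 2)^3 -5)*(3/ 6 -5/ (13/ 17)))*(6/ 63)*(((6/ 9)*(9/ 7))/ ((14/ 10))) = 88422400/ 3250611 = 27.20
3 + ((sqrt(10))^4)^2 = 10003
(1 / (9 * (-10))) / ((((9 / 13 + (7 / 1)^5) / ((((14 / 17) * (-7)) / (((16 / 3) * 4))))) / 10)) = 637 / 356592000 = 0.00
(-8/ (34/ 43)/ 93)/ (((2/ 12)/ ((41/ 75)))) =-0.36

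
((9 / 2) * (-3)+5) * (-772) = 6562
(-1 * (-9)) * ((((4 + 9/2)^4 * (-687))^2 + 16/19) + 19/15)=2814951780439447863/24320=115746372550964.14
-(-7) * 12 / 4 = 21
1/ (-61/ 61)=-1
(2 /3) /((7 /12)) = 8 /7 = 1.14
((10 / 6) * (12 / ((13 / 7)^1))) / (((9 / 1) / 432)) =6720 / 13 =516.92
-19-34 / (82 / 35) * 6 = -4349 / 41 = -106.07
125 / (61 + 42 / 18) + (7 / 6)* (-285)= -6280 / 19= -330.53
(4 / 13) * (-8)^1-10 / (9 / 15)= -746 / 39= -19.13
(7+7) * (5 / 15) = 14 / 3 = 4.67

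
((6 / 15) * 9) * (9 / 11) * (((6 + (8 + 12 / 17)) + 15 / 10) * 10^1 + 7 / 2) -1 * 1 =455014 / 935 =486.65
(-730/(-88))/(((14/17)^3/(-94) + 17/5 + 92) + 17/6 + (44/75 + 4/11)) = 2107062875/25191342722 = 0.08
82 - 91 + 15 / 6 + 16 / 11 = -111 / 22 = -5.05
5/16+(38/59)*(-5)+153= 150.09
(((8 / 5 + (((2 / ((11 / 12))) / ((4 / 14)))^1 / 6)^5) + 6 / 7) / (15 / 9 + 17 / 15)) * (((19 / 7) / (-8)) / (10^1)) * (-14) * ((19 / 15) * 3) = 5897697793 / 1578299800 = 3.74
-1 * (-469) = 469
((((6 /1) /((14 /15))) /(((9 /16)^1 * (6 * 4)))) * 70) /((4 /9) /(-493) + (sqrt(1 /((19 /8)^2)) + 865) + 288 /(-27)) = 2810100 /72058283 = 0.04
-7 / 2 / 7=-1 / 2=-0.50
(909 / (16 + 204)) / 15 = 303 / 1100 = 0.28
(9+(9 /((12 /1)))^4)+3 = 3153 /256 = 12.32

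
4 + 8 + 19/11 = 151/11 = 13.73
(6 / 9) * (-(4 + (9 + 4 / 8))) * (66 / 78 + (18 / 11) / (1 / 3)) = -7407 / 143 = -51.80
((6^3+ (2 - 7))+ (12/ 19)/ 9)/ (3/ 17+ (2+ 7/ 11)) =2249797/ 29982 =75.04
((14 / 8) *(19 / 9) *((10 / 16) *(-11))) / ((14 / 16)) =-1045 / 36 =-29.03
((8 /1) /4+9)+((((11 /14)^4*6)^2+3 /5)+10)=49492454157 /1844736320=26.83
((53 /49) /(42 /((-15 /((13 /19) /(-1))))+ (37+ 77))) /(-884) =-5035 /476995792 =-0.00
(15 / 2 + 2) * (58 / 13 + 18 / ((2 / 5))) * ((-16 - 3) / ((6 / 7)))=-1624861 / 156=-10415.78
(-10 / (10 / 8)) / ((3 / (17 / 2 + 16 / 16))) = -76 / 3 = -25.33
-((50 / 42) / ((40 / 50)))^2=-15625 / 7056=-2.21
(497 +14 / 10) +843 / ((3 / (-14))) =-17178 / 5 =-3435.60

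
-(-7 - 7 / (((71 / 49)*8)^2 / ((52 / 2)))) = 8.35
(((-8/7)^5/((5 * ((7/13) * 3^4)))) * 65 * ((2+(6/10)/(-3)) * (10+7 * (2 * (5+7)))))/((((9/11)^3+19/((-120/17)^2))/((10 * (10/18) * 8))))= -167936333447168000/18853850965761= -8907.27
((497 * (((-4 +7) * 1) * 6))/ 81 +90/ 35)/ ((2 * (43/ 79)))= 281240/ 2709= 103.82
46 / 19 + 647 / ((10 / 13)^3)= 27053721 / 19000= 1423.88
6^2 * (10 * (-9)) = -3240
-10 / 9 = -1.11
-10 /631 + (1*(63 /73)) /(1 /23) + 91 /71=69056552 /3270473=21.12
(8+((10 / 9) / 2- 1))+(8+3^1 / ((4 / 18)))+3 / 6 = 266 / 9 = 29.56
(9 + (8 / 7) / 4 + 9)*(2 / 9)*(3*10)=2560 / 21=121.90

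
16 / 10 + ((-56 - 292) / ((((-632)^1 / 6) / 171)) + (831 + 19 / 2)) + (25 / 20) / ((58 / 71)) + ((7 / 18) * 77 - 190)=1029732641 / 824760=1248.52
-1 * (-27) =27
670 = 670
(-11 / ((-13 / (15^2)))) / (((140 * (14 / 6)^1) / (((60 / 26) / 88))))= 2025 / 132496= 0.02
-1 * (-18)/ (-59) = -18/ 59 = -0.31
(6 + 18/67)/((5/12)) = 1008/67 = 15.04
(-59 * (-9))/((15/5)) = 177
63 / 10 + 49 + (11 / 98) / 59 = 55.30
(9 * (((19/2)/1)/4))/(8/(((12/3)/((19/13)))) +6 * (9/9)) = 2223/928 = 2.40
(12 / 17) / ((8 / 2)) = 3 / 17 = 0.18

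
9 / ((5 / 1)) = 9 / 5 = 1.80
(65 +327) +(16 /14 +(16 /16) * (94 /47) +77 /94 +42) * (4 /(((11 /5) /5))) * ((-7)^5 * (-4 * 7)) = 101659022864 /517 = 196632539.39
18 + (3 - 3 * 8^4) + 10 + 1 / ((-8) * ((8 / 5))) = -784453 / 64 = -12257.08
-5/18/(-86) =5/1548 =0.00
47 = 47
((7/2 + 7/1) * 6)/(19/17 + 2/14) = 2499/50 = 49.98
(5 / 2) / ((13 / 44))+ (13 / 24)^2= 65557 / 7488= 8.75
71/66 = 1.08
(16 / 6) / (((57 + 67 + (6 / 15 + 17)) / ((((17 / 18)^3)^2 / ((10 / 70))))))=120687845 / 1288212984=0.09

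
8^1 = 8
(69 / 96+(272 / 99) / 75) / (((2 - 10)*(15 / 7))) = -1256353 / 28512000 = -0.04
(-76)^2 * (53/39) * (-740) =-226534720/39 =-5808582.56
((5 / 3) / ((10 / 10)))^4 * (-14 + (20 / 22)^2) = -996250 / 9801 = -101.65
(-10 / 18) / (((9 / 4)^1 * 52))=-5 / 1053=-0.00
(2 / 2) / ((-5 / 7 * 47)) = -0.03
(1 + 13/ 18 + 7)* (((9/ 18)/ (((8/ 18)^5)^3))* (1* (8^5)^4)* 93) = 89663897273400771074850816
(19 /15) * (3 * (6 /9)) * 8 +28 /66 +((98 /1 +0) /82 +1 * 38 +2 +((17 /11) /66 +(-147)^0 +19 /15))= 3183777 /49610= 64.18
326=326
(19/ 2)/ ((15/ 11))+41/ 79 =17741/ 2370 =7.49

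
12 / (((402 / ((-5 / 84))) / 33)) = -55 / 938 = -0.06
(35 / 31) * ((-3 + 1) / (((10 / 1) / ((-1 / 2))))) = 7 / 62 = 0.11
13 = 13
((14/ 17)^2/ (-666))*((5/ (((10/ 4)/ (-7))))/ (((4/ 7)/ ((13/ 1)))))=0.32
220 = 220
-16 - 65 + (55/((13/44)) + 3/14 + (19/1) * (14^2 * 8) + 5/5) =5441503/182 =29898.37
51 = 51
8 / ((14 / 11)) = 44 / 7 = 6.29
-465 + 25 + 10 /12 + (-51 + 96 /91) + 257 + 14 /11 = -1386419 /6006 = -230.84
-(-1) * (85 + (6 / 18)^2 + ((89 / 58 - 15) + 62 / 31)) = 38443 / 522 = 73.65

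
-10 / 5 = -2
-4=-4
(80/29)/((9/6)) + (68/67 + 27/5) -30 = -633787/29145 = -21.75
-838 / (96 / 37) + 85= -11423 / 48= -237.98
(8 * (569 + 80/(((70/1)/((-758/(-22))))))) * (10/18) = 208200/77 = 2703.90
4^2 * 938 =15008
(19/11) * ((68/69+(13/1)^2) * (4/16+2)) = 668553/1012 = 660.63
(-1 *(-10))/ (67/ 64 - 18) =-128/ 217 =-0.59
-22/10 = -2.20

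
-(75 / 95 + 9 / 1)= -186 / 19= -9.79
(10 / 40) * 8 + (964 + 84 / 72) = 5803 / 6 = 967.17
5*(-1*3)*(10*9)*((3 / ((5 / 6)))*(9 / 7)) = -43740 / 7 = -6248.57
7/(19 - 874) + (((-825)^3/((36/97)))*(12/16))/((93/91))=-470867350081597/424080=-1110326707.42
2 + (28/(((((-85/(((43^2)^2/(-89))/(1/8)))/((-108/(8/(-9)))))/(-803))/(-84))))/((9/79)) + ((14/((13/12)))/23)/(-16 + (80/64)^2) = 181192995671513659338/24881285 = 7282300559296.42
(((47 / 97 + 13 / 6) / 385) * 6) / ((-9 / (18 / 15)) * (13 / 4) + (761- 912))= -12344 / 52395035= -0.00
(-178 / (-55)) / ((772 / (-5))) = -0.02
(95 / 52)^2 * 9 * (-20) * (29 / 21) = -3925875 / 4732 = -829.64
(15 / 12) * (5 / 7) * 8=50 / 7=7.14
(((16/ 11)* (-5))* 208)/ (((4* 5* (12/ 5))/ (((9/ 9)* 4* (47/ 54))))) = -97760/ 891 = -109.72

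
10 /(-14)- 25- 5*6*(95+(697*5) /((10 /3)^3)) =-797799 /140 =-5698.56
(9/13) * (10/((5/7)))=9.69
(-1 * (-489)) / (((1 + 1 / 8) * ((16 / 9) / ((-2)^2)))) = 978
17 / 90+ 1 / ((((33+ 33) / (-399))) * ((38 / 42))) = -3214 / 495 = -6.49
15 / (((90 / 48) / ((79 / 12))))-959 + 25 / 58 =-157627 / 174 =-905.90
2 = 2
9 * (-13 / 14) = -8.36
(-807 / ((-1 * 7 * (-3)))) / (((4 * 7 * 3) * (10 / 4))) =-269 / 1470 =-0.18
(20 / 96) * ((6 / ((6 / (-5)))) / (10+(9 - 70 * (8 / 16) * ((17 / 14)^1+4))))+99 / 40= 97369 / 39240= 2.48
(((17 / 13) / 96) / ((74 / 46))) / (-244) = -391 / 11266944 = -0.00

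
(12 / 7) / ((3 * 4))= 1 / 7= 0.14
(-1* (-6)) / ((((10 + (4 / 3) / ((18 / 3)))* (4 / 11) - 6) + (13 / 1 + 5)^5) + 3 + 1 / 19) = 5643 / 1777139428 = 0.00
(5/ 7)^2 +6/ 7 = 1.37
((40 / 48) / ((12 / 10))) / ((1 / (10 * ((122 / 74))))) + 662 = 448517 / 666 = 673.45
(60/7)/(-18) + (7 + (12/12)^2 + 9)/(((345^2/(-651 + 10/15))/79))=-19531601/2499525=-7.81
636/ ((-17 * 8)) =-159/ 34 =-4.68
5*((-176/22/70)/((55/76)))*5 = -304/77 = -3.95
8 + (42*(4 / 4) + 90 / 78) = 665 / 13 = 51.15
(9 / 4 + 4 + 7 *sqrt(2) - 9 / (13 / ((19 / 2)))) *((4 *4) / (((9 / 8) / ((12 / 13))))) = -2176 / 507 + 3584 *sqrt(2) / 39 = 125.67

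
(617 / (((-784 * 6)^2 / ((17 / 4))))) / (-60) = -10489 / 5310627840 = -0.00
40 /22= 20 /11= 1.82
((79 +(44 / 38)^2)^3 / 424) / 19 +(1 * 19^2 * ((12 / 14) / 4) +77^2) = 16105709488564641 / 2653011321352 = 6070.73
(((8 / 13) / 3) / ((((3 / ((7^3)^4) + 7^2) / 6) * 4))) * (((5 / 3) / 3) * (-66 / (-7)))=217505941730 / 6612674960307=0.03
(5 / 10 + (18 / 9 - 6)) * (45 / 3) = -105 / 2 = -52.50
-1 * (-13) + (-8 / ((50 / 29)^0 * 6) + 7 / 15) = 182 / 15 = 12.13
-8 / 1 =-8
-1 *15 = -15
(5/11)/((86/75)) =375/946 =0.40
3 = 3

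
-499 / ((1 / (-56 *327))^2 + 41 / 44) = -1840622769216 / 3437125787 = -535.51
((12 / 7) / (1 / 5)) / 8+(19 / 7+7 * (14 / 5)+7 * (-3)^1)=167 / 70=2.39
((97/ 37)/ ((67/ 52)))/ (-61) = -0.03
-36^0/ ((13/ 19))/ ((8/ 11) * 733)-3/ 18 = -0.17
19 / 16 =1.19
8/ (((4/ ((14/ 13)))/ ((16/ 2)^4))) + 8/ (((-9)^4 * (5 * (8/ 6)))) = 1254113306/ 142155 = 8822.15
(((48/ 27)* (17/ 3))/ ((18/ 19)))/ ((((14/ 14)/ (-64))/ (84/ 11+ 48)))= -11245568/ 297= -37863.87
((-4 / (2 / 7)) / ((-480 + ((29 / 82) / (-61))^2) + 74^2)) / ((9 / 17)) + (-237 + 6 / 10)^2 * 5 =314352745230576188 / 1124999467425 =279424.79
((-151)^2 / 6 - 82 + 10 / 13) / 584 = 290077 / 45552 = 6.37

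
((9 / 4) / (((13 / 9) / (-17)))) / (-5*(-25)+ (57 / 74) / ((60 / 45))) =-101898 / 483223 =-0.21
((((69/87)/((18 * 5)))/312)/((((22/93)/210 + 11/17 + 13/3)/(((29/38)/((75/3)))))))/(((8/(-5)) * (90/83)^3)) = -48514411589/571792735837440000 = -0.00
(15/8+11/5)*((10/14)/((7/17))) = 2771/392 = 7.07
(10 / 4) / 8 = 5 / 16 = 0.31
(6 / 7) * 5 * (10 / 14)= 150 / 49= 3.06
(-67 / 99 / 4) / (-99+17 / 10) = 335 / 192654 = 0.00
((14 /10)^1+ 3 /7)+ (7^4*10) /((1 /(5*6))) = 25210564 /35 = 720301.83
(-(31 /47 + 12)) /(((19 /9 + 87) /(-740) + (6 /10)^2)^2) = -164947387500 /747869687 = -220.56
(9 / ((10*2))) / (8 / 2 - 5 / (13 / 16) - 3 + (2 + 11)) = 39 / 680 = 0.06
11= 11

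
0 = 0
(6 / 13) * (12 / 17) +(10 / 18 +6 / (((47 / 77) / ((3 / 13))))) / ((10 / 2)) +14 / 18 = 59986 / 35955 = 1.67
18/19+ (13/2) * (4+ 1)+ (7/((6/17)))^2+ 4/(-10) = 1458317/3420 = 426.41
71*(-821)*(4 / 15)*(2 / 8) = -58291 / 15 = -3886.07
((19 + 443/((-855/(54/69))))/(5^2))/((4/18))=365661/109250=3.35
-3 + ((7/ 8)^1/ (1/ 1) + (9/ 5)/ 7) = -523/ 280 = -1.87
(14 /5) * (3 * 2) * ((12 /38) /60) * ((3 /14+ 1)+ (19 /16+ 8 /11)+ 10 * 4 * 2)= 61449 /8360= 7.35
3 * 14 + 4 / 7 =298 / 7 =42.57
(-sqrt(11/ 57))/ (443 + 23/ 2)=-2 * sqrt(627)/ 51813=-0.00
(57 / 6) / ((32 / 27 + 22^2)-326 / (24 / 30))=513 / 4195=0.12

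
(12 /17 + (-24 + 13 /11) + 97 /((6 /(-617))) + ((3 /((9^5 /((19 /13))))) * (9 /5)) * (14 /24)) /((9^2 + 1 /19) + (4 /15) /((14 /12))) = -424134851352947 /3448472412528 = -122.99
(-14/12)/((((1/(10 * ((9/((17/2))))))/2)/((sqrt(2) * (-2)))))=840 * sqrt(2)/17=69.88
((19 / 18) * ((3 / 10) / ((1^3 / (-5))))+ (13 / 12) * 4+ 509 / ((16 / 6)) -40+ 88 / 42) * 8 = 26161 / 21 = 1245.76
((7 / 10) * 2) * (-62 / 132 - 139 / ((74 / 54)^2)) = -9422399 / 90354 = -104.28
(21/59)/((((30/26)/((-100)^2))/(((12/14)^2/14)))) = 161.88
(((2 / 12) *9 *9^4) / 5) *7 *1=137781 / 10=13778.10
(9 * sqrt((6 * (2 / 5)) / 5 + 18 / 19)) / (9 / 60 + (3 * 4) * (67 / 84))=252 * sqrt(12882) / 25859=1.11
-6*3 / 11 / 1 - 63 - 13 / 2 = -71.14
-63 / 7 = -9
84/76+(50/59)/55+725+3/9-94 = 23396371/36993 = 632.45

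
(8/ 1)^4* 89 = 364544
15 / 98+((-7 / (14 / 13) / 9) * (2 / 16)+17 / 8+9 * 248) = 15764429 / 7056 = 2234.19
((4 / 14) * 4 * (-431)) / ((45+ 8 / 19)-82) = 13.47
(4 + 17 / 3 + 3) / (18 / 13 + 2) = 247 / 66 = 3.74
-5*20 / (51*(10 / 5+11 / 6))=-200 / 391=-0.51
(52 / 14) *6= 156 / 7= 22.29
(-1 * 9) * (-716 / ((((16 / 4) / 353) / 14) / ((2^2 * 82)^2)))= 856536686208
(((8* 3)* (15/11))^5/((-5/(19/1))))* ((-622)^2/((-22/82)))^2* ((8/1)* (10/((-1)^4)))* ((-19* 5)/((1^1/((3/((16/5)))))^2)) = 38617263697154647538188800000000/19487171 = 1981676237005086450885498.00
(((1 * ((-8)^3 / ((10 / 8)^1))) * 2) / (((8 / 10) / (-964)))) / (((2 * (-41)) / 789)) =-389425152 / 41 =-9498174.44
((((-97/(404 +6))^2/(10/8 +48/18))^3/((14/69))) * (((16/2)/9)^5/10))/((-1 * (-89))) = 156945253280702464/17498560341295636740703125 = 0.00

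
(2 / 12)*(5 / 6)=5 / 36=0.14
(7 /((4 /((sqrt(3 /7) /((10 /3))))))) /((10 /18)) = 0.62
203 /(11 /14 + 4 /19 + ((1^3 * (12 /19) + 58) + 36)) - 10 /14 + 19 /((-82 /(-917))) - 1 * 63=2203034845 /14600838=150.88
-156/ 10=-15.60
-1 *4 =-4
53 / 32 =1.66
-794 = -794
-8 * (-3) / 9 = 8 / 3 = 2.67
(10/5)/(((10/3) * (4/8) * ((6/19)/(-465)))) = -1767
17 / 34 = 1 / 2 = 0.50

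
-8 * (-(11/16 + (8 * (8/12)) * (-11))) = -2783/6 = -463.83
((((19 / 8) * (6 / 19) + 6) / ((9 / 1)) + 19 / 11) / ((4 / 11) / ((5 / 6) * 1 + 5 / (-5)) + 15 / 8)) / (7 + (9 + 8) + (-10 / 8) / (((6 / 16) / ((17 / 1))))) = 109 / 441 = 0.25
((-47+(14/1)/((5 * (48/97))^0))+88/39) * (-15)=5995/13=461.15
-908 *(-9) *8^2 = 523008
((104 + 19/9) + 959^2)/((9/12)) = 33112336/27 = 1226382.81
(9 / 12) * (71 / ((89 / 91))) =19383 / 356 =54.45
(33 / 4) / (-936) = -0.01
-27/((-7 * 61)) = 27/427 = 0.06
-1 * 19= -19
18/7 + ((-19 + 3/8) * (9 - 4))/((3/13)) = -67363/168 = -400.97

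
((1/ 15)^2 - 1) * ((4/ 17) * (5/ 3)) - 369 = -847751/ 2295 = -369.39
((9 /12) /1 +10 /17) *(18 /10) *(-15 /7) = -351 /68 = -5.16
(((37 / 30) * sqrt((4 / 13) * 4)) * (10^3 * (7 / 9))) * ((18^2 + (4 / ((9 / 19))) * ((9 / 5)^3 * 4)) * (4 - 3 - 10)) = -89957952 * sqrt(13) / 65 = -4989969.36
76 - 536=-460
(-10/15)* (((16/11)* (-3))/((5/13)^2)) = 5408/275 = 19.67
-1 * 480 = -480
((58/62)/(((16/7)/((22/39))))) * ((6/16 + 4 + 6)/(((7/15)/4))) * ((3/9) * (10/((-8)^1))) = -661925/77376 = -8.55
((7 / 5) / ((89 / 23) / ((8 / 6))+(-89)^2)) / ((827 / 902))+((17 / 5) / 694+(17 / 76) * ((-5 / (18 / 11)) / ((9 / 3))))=-0.22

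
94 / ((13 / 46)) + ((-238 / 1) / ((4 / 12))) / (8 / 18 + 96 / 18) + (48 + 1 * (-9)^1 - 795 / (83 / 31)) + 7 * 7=239 / 2158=0.11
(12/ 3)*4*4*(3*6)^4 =6718464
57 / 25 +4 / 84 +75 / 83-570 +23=-23694724 / 43575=-543.77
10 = 10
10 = 10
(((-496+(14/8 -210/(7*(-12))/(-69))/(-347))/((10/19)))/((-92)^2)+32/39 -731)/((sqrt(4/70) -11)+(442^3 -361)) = -1292152844205116204605/152785794640568766339401024+1710176355707*sqrt(70)/611143178562275065357604096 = -0.00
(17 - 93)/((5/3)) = -228/5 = -45.60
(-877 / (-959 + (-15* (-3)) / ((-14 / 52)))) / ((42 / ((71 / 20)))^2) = 4420957 / 794606400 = 0.01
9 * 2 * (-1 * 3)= -54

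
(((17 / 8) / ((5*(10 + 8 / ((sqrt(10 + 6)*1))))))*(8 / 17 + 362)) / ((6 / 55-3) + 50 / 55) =-11297 / 1744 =-6.48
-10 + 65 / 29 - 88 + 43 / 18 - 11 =-54481 / 522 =-104.37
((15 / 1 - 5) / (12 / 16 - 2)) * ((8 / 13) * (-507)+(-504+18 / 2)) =6456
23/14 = 1.64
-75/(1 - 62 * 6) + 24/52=3201/4823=0.66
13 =13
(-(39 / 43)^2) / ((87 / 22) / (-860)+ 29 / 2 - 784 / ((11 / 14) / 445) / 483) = 46177560 / 50792620949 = 0.00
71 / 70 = 1.01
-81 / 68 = -1.19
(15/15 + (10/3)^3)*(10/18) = 5135/243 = 21.13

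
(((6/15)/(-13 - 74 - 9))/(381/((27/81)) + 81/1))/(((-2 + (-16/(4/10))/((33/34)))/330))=121/4654464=0.00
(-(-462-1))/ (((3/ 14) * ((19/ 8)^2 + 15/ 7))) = 2903936/ 10461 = 277.60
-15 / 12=-1.25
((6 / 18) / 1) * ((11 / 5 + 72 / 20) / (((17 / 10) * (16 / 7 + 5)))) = 406 / 2601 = 0.16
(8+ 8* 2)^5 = 7962624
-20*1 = -20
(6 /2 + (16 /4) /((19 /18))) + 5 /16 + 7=14.10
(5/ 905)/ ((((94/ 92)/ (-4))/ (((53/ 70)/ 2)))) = -2438/ 297745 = -0.01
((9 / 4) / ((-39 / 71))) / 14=-213 / 728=-0.29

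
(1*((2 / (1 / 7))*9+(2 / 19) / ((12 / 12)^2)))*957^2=2194374204 / 19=115493379.16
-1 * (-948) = 948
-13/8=-1.62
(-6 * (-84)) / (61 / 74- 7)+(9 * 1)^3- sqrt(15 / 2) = 295857 / 457- sqrt(30) / 2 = 644.65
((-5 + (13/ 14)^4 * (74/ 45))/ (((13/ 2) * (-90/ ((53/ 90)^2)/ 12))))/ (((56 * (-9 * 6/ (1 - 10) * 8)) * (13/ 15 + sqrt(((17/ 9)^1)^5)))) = -27514517361/ 73977940750336000 + 2650565172443 * sqrt(17)/ 5193251440673587200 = 0.00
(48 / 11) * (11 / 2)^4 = 3993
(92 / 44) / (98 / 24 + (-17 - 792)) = -276 / 106249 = -0.00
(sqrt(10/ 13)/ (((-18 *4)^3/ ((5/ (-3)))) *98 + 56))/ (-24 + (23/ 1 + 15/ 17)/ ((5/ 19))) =425 *sqrt(130)/ 8094287232304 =0.00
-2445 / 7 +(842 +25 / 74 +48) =280265 / 518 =541.05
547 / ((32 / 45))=24615 / 32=769.22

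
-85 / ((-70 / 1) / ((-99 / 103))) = -1683 / 1442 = -1.17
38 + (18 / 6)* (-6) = 20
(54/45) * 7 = 42/5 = 8.40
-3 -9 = -12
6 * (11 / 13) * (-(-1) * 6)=396 / 13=30.46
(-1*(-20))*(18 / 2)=180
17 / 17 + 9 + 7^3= 353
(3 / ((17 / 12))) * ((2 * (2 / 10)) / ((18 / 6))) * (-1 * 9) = -2.54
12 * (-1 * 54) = -648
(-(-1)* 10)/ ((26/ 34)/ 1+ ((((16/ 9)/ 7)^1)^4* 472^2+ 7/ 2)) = 5356006740/ 498696834961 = 0.01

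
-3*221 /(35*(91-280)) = 221 /2205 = 0.10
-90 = -90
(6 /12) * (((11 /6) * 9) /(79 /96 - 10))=-792 /881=-0.90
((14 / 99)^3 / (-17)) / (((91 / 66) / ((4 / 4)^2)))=-784 / 6498063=-0.00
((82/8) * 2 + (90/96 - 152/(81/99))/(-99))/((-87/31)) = -9884815/1240272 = -7.97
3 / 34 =0.09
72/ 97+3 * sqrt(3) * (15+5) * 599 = 72/ 97+35940 * sqrt(3) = 62250.65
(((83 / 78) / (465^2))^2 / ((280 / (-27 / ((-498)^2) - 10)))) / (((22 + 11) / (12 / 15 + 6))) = -0.00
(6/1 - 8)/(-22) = 1/11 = 0.09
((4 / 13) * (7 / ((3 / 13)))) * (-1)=-28 / 3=-9.33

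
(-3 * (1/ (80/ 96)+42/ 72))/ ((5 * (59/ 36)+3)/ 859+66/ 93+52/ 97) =-2487441519/ 585265625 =-4.25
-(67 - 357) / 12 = 145 / 6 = 24.17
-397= -397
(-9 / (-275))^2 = 81 / 75625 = 0.00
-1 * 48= -48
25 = 25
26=26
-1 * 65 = -65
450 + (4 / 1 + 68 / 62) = 14108 / 31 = 455.10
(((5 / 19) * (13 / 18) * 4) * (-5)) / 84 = -325 / 7182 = -0.05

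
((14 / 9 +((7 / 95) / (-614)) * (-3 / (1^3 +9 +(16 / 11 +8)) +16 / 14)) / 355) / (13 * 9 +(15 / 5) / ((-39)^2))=29531626319 / 788599504596000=0.00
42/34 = 21/17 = 1.24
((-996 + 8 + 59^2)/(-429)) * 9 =-7479/143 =-52.30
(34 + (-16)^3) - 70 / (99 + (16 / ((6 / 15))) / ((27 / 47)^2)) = -93161136 / 22933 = -4062.32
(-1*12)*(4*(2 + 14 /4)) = -264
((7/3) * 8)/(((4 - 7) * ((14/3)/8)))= -32/3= -10.67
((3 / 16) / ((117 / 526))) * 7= 1841 / 312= 5.90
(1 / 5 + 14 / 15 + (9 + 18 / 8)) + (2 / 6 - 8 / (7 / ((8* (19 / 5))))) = -9251 / 420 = -22.03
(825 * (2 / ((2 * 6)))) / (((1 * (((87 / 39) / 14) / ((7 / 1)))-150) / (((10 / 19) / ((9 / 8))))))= -14014000 / 32673141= -0.43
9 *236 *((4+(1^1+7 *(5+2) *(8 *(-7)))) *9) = -52358724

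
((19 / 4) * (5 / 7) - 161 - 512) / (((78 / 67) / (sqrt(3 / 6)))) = -406.71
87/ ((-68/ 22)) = -957/ 34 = -28.15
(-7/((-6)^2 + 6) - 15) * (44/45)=-2002/135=-14.83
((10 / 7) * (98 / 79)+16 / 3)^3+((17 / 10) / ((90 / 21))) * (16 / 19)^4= 15567615415064896 / 43371001475325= 358.94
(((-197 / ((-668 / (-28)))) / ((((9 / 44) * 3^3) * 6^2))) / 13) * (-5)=0.02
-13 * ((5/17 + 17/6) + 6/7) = -36985/714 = -51.80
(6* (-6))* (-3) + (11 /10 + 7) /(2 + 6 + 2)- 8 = 10081 /100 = 100.81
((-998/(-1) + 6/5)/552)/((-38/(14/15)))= -8743/196650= -0.04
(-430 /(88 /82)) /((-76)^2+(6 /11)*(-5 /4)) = -8815 /127057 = -0.07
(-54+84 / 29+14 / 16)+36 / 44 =-126095 / 2552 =-49.41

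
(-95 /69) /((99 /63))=-665 /759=-0.88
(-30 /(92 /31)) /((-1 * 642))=155 /9844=0.02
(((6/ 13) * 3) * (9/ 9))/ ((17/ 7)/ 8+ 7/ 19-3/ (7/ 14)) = -19152/ 73697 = -0.26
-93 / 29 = -3.21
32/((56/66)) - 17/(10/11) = 1331/70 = 19.01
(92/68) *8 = 10.82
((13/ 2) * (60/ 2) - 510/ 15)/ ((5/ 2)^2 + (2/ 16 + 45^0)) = 1288/ 59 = 21.83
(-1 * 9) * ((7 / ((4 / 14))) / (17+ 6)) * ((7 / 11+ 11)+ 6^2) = -115542 / 253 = -456.69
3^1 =3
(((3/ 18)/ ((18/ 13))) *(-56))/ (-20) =0.34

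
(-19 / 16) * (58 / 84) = -551 / 672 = -0.82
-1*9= -9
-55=-55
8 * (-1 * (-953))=7624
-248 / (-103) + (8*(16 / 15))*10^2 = 264424 / 309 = 855.74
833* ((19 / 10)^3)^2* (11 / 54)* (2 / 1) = 431081407603 / 27000000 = 15965.98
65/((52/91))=455/4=113.75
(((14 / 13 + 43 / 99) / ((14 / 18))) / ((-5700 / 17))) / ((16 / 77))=-6613 / 237120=-0.03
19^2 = 361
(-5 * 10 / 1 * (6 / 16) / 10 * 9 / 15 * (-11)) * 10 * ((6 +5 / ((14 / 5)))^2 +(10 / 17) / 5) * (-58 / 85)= -581001399 / 113288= -5128.53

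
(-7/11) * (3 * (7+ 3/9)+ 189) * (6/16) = -4431/88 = -50.35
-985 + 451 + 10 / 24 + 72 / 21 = -44533 / 84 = -530.15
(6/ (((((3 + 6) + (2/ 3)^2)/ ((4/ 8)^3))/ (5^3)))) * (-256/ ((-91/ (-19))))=-820800/ 1547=-530.58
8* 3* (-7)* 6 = -1008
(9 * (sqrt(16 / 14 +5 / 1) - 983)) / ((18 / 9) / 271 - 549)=2397537 / 148777 - 2439 * sqrt(301) / 1041439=16.07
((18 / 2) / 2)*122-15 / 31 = 17004 / 31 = 548.52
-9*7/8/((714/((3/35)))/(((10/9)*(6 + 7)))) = -13/952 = -0.01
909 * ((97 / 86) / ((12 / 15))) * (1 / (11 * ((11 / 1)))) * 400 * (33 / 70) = 1997.27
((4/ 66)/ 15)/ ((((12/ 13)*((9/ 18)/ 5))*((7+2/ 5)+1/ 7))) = 455/ 78408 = 0.01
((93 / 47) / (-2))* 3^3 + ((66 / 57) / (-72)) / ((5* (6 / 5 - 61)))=-256769321 / 9612252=-26.71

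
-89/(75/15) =-89/5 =-17.80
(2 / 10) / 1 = 1 / 5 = 0.20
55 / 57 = 0.96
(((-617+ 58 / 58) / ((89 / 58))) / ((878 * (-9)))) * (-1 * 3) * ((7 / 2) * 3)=-62524 / 39071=-1.60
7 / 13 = 0.54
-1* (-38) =38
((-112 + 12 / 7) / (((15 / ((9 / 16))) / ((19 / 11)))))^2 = 121022001 / 2371600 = 51.03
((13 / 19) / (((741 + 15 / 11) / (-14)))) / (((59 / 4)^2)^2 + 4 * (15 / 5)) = -19712 / 72328217757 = -0.00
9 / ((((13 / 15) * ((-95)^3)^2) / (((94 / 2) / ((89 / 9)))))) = 11421 / 170100263490625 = 0.00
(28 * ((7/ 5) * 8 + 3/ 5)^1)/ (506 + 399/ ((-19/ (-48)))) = 0.22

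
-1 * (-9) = 9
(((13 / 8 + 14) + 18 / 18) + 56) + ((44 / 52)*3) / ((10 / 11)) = 39217 / 520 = 75.42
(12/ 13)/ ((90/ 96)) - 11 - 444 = -29511/ 65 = -454.02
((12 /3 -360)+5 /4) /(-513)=473 /684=0.69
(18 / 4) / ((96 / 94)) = 141 / 32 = 4.41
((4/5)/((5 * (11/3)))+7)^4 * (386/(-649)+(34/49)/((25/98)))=485412471620369202/92793056640625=5231.13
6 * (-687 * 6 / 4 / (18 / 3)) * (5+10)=-30915 / 2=-15457.50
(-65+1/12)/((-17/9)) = 2337/68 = 34.37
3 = 3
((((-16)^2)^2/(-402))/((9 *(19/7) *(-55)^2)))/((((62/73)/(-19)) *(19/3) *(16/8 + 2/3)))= 1046528/358126725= 0.00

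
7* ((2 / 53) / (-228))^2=7 / 36505764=0.00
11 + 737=748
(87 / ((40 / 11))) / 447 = 319 / 5960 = 0.05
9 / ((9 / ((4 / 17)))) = 4 / 17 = 0.24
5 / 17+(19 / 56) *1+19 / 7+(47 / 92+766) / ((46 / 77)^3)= 3834683237681 / 1065634528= 3598.50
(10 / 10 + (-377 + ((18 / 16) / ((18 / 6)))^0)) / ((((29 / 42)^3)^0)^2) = -375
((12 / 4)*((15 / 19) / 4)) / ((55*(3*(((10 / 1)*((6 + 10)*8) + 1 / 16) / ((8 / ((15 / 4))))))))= 128 / 21402645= 0.00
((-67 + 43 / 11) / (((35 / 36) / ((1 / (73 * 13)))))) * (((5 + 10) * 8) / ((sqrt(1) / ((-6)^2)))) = -21586176 / 73073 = -295.41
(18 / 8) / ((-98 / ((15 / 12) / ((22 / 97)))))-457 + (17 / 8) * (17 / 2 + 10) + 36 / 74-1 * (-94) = -412679765 / 1276352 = -323.33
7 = 7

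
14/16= 7/8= 0.88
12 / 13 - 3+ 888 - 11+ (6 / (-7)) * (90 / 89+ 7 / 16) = 56607559 / 64792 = 873.68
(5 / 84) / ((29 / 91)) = 65 / 348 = 0.19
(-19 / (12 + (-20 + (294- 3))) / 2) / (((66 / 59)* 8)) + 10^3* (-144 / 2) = -21517057121 / 298848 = -72000.00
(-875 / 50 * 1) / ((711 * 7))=-5 / 1422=-0.00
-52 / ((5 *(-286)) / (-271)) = -542 / 55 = -9.85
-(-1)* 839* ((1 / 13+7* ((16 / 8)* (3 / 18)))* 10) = 788660 / 39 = 20222.05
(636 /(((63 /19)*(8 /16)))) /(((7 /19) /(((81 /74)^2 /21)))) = 27895914 /469567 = 59.41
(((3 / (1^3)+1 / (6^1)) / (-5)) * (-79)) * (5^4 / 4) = 7817.71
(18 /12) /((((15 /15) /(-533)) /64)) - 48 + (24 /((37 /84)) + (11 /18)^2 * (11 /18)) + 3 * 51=-11006771833 /215784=-51008.29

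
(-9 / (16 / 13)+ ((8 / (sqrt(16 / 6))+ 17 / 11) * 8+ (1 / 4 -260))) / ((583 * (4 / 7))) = -313789 / 410432+ 28 * sqrt(6) / 583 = -0.65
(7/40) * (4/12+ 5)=14/15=0.93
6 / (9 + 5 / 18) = 108 / 167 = 0.65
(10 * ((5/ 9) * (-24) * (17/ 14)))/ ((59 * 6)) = -1700/ 3717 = -0.46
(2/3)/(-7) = -2/21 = -0.10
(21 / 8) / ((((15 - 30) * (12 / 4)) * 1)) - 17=-2047 / 120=-17.06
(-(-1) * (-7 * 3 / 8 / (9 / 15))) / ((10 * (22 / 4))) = -7 / 88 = -0.08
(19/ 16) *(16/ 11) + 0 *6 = 19/ 11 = 1.73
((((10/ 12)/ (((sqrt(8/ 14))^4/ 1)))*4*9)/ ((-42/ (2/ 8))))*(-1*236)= 2065/ 16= 129.06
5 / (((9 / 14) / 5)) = 350 / 9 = 38.89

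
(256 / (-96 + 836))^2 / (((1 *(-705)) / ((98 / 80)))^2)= 0.00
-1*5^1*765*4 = -15300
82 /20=41 /10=4.10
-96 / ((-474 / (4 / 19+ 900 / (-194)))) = -130592 / 145597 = -0.90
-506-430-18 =-954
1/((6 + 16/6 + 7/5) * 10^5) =3/3020000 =0.00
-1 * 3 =-3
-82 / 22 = -41 / 11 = -3.73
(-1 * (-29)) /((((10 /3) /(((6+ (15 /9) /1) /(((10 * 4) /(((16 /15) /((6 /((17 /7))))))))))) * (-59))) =-11339 /929250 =-0.01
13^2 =169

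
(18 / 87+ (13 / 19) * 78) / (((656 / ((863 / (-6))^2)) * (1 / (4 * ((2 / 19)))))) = 7447690 / 10469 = 711.40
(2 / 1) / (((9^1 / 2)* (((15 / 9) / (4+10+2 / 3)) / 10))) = 352 / 9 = 39.11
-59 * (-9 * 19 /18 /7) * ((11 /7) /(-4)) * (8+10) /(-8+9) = -110979 /196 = -566.22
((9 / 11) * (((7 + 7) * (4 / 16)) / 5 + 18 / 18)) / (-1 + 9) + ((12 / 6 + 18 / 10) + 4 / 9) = 34993 / 7920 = 4.42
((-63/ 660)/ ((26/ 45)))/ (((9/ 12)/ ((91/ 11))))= -441/ 242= -1.82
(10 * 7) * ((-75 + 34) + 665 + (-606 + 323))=23870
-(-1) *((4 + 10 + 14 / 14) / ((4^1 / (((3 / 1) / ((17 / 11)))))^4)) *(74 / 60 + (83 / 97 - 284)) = -234.54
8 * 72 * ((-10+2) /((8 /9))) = -5184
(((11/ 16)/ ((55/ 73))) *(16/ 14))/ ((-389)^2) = 73/ 10592470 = 0.00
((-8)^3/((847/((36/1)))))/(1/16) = -294912/847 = -348.18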